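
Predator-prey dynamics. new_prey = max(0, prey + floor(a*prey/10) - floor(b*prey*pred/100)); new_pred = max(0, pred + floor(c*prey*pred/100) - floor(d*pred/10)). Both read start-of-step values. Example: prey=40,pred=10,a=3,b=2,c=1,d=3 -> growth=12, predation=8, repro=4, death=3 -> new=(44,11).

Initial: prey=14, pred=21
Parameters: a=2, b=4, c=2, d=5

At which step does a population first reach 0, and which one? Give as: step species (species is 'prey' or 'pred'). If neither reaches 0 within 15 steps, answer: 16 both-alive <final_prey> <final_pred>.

Answer: 16 both-alive 2 1

Derivation:
Step 1: prey: 14+2-11=5; pred: 21+5-10=16
Step 2: prey: 5+1-3=3; pred: 16+1-8=9
Step 3: prey: 3+0-1=2; pred: 9+0-4=5
Step 4: prey: 2+0-0=2; pred: 5+0-2=3
Step 5: prey: 2+0-0=2; pred: 3+0-1=2
Step 6: prey: 2+0-0=2; pred: 2+0-1=1
Step 7: prey: 2+0-0=2; pred: 1+0-0=1
Steps 8-15: state stable at prey=2, pred=1 (no change)
No extinction within 15 steps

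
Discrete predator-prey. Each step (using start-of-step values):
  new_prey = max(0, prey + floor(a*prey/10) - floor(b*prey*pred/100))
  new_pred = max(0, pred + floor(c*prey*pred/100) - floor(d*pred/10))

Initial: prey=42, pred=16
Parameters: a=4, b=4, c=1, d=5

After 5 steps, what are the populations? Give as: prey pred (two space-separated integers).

Step 1: prey: 42+16-26=32; pred: 16+6-8=14
Step 2: prey: 32+12-17=27; pred: 14+4-7=11
Step 3: prey: 27+10-11=26; pred: 11+2-5=8
Step 4: prey: 26+10-8=28; pred: 8+2-4=6
Step 5: prey: 28+11-6=33; pred: 6+1-3=4

Answer: 33 4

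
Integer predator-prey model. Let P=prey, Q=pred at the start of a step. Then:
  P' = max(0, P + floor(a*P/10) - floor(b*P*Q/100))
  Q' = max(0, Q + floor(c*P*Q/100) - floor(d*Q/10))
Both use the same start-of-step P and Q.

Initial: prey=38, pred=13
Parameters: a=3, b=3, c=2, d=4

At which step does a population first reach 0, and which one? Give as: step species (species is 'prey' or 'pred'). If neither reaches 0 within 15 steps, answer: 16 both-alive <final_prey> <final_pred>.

Step 1: prey: 38+11-14=35; pred: 13+9-5=17
Step 2: prey: 35+10-17=28; pred: 17+11-6=22
Step 3: prey: 28+8-18=18; pred: 22+12-8=26
Step 4: prey: 18+5-14=9; pred: 26+9-10=25
Step 5: prey: 9+2-6=5; pred: 25+4-10=19
Step 6: prey: 5+1-2=4; pred: 19+1-7=13
Step 7: prey: 4+1-1=4; pred: 13+1-5=9
Step 8: prey: 4+1-1=4; pred: 9+0-3=6
Step 9: prey: 4+1-0=5; pred: 6+0-2=4
Step 10: prey: 5+1-0=6; pred: 4+0-1=3
Step 11: prey: 6+1-0=7; pred: 3+0-1=2
Step 12: prey: 7+2-0=9; pred: 2+0-0=2
Step 13: prey: 9+2-0=11; pred: 2+0-0=2
Step 14: prey: 11+3-0=14; pred: 2+0-0=2
Step 15: prey: 14+4-0=18; pred: 2+0-0=2
No extinction within 15 steps

Answer: 16 both-alive 18 2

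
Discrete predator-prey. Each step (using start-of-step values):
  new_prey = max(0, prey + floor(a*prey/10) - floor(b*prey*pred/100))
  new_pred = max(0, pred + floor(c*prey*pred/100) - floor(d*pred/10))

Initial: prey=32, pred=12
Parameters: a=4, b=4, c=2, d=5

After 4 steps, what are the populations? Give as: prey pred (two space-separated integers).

Answer: 18 12

Derivation:
Step 1: prey: 32+12-15=29; pred: 12+7-6=13
Step 2: prey: 29+11-15=25; pred: 13+7-6=14
Step 3: prey: 25+10-14=21; pred: 14+7-7=14
Step 4: prey: 21+8-11=18; pred: 14+5-7=12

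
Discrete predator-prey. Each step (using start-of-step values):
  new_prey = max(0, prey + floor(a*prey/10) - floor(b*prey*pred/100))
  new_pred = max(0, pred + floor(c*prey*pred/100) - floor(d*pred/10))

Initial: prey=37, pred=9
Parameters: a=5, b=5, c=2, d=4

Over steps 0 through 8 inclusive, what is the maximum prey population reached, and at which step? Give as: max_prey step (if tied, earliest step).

Answer: 39 1

Derivation:
Step 1: prey: 37+18-16=39; pred: 9+6-3=12
Step 2: prey: 39+19-23=35; pred: 12+9-4=17
Step 3: prey: 35+17-29=23; pred: 17+11-6=22
Step 4: prey: 23+11-25=9; pred: 22+10-8=24
Step 5: prey: 9+4-10=3; pred: 24+4-9=19
Step 6: prey: 3+1-2=2; pred: 19+1-7=13
Step 7: prey: 2+1-1=2; pred: 13+0-5=8
Step 8: prey: 2+1-0=3; pred: 8+0-3=5
Max prey = 39 at step 1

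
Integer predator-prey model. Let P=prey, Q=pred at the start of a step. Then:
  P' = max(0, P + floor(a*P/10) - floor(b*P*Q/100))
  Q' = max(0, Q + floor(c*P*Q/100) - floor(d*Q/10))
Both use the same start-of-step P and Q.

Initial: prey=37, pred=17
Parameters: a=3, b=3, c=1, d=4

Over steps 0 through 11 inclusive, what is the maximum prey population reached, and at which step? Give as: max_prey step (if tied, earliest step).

Answer: 46 11

Derivation:
Step 1: prey: 37+11-18=30; pred: 17+6-6=17
Step 2: prey: 30+9-15=24; pred: 17+5-6=16
Step 3: prey: 24+7-11=20; pred: 16+3-6=13
Step 4: prey: 20+6-7=19; pred: 13+2-5=10
Step 5: prey: 19+5-5=19; pred: 10+1-4=7
Step 6: prey: 19+5-3=21; pred: 7+1-2=6
Step 7: prey: 21+6-3=24; pred: 6+1-2=5
Step 8: prey: 24+7-3=28; pred: 5+1-2=4
Step 9: prey: 28+8-3=33; pred: 4+1-1=4
Step 10: prey: 33+9-3=39; pred: 4+1-1=4
Step 11: prey: 39+11-4=46; pred: 4+1-1=4
Max prey = 46 at step 11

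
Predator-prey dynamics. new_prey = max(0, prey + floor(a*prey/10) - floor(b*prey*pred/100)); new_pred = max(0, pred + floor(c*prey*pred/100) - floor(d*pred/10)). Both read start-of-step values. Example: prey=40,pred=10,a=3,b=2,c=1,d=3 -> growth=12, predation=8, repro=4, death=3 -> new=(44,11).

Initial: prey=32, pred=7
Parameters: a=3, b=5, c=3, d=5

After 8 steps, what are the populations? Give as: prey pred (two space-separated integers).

Answer: 2 2

Derivation:
Step 1: prey: 32+9-11=30; pred: 7+6-3=10
Step 2: prey: 30+9-15=24; pred: 10+9-5=14
Step 3: prey: 24+7-16=15; pred: 14+10-7=17
Step 4: prey: 15+4-12=7; pred: 17+7-8=16
Step 5: prey: 7+2-5=4; pred: 16+3-8=11
Step 6: prey: 4+1-2=3; pred: 11+1-5=7
Step 7: prey: 3+0-1=2; pred: 7+0-3=4
Step 8: prey: 2+0-0=2; pred: 4+0-2=2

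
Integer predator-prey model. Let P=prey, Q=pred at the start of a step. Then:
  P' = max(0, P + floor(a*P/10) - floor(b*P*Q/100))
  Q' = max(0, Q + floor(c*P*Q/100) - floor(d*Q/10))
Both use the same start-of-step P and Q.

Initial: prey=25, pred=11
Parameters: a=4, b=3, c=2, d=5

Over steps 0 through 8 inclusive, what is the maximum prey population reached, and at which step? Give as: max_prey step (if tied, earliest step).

Answer: 32 4

Derivation:
Step 1: prey: 25+10-8=27; pred: 11+5-5=11
Step 2: prey: 27+10-8=29; pred: 11+5-5=11
Step 3: prey: 29+11-9=31; pred: 11+6-5=12
Step 4: prey: 31+12-11=32; pred: 12+7-6=13
Step 5: prey: 32+12-12=32; pred: 13+8-6=15
Step 6: prey: 32+12-14=30; pred: 15+9-7=17
Step 7: prey: 30+12-15=27; pred: 17+10-8=19
Step 8: prey: 27+10-15=22; pred: 19+10-9=20
Max prey = 32 at step 4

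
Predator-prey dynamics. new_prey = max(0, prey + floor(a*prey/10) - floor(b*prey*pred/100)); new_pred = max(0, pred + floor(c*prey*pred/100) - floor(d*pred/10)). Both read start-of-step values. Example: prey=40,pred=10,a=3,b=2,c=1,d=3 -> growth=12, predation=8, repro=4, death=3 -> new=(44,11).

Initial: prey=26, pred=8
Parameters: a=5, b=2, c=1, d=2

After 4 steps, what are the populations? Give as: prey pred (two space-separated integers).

Answer: 72 20

Derivation:
Step 1: prey: 26+13-4=35; pred: 8+2-1=9
Step 2: prey: 35+17-6=46; pred: 9+3-1=11
Step 3: prey: 46+23-10=59; pred: 11+5-2=14
Step 4: prey: 59+29-16=72; pred: 14+8-2=20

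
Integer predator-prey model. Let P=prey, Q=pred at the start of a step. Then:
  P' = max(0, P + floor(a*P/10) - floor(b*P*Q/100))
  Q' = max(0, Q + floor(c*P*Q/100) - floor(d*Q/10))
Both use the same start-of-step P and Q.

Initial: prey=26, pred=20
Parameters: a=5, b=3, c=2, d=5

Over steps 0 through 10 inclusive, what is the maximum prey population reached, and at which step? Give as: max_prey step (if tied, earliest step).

Answer: 42 10

Derivation:
Step 1: prey: 26+13-15=24; pred: 20+10-10=20
Step 2: prey: 24+12-14=22; pred: 20+9-10=19
Step 3: prey: 22+11-12=21; pred: 19+8-9=18
Step 4: prey: 21+10-11=20; pred: 18+7-9=16
Step 5: prey: 20+10-9=21; pred: 16+6-8=14
Step 6: prey: 21+10-8=23; pred: 14+5-7=12
Step 7: prey: 23+11-8=26; pred: 12+5-6=11
Step 8: prey: 26+13-8=31; pred: 11+5-5=11
Step 9: prey: 31+15-10=36; pred: 11+6-5=12
Step 10: prey: 36+18-12=42; pred: 12+8-6=14
Max prey = 42 at step 10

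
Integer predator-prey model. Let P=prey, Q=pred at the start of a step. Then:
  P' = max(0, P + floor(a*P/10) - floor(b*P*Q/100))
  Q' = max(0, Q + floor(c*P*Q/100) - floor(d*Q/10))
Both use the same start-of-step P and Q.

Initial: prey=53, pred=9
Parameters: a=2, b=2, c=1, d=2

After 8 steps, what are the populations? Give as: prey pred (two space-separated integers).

Answer: 5 26

Derivation:
Step 1: prey: 53+10-9=54; pred: 9+4-1=12
Step 2: prey: 54+10-12=52; pred: 12+6-2=16
Step 3: prey: 52+10-16=46; pred: 16+8-3=21
Step 4: prey: 46+9-19=36; pred: 21+9-4=26
Step 5: prey: 36+7-18=25; pred: 26+9-5=30
Step 6: prey: 25+5-15=15; pred: 30+7-6=31
Step 7: prey: 15+3-9=9; pred: 31+4-6=29
Step 8: prey: 9+1-5=5; pred: 29+2-5=26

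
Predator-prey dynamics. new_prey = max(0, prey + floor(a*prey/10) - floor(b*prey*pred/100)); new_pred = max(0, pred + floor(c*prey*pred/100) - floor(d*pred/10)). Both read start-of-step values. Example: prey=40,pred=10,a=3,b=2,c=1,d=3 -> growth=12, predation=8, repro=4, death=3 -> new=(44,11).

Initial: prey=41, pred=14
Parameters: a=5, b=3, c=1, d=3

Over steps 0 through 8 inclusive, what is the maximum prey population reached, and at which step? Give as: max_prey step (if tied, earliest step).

Step 1: prey: 41+20-17=44; pred: 14+5-4=15
Step 2: prey: 44+22-19=47; pred: 15+6-4=17
Step 3: prey: 47+23-23=47; pred: 17+7-5=19
Step 4: prey: 47+23-26=44; pred: 19+8-5=22
Step 5: prey: 44+22-29=37; pred: 22+9-6=25
Step 6: prey: 37+18-27=28; pred: 25+9-7=27
Step 7: prey: 28+14-22=20; pred: 27+7-8=26
Step 8: prey: 20+10-15=15; pred: 26+5-7=24
Max prey = 47 at step 2

Answer: 47 2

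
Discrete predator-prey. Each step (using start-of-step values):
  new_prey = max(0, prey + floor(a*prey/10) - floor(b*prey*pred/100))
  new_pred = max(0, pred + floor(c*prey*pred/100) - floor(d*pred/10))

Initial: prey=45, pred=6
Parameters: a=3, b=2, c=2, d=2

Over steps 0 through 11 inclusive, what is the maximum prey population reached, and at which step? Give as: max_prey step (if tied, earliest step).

Step 1: prey: 45+13-5=53; pred: 6+5-1=10
Step 2: prey: 53+15-10=58; pred: 10+10-2=18
Step 3: prey: 58+17-20=55; pred: 18+20-3=35
Step 4: prey: 55+16-38=33; pred: 35+38-7=66
Step 5: prey: 33+9-43=0; pred: 66+43-13=96
Step 6: prey: 0+0-0=0; pred: 96+0-19=77
Step 7: prey: 0+0-0=0; pred: 77+0-15=62
Step 8: prey: 0+0-0=0; pred: 62+0-12=50
Step 9: prey: 0+0-0=0; pred: 50+0-10=40
Step 10: prey: 0+0-0=0; pred: 40+0-8=32
Step 11: prey: 0+0-0=0; pred: 32+0-6=26
Max prey = 58 at step 2

Answer: 58 2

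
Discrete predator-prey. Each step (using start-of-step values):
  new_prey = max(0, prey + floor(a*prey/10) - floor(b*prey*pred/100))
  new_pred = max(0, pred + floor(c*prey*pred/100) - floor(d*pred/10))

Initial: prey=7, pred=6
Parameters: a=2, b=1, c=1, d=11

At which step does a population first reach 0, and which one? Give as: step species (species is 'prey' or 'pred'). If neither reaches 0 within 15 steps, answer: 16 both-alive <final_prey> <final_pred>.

Step 1: prey: 7+1-0=8; pred: 6+0-6=0
First extinction: pred at step 1

Answer: 1 pred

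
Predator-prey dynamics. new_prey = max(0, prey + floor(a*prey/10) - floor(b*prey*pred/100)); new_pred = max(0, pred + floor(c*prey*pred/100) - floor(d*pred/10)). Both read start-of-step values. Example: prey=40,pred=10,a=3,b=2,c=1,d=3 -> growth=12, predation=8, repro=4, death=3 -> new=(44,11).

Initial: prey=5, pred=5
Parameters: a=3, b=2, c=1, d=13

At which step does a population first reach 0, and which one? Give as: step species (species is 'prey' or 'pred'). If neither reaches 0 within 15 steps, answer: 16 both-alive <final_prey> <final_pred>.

Answer: 1 pred

Derivation:
Step 1: prey: 5+1-0=6; pred: 5+0-6=0
First extinction: pred at step 1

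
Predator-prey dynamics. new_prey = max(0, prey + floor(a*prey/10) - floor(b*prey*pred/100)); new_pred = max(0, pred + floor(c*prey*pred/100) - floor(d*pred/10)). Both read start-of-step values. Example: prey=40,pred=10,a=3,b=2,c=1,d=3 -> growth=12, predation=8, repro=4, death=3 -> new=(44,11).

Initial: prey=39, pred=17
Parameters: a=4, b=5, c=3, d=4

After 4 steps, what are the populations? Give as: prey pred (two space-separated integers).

Answer: 0 14

Derivation:
Step 1: prey: 39+15-33=21; pred: 17+19-6=30
Step 2: prey: 21+8-31=0; pred: 30+18-12=36
Step 3: prey: 0+0-0=0; pred: 36+0-14=22
Step 4: prey: 0+0-0=0; pred: 22+0-8=14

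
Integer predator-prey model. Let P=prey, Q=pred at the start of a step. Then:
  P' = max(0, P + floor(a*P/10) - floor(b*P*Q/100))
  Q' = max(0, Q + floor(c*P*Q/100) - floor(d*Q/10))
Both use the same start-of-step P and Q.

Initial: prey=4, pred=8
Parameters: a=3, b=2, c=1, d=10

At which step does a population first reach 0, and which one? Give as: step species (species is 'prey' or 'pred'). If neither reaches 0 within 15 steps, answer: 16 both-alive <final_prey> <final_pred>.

Answer: 1 pred

Derivation:
Step 1: prey: 4+1-0=5; pred: 8+0-8=0
First extinction: pred at step 1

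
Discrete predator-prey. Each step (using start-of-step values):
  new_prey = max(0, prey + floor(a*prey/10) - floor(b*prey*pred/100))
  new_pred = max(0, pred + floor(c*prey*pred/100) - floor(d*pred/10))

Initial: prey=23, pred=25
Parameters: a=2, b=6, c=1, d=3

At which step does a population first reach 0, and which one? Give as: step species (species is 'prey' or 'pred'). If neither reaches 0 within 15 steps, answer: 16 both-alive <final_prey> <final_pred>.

Step 1: prey: 23+4-34=0; pred: 25+5-7=23
First extinction: prey at step 1

Answer: 1 prey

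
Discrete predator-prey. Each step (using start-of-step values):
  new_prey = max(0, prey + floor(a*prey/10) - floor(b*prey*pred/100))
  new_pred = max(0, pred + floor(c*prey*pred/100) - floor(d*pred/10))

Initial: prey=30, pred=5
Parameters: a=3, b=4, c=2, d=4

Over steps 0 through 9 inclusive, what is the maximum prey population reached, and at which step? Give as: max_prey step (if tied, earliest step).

Answer: 36 3

Derivation:
Step 1: prey: 30+9-6=33; pred: 5+3-2=6
Step 2: prey: 33+9-7=35; pred: 6+3-2=7
Step 3: prey: 35+10-9=36; pred: 7+4-2=9
Step 4: prey: 36+10-12=34; pred: 9+6-3=12
Step 5: prey: 34+10-16=28; pred: 12+8-4=16
Step 6: prey: 28+8-17=19; pred: 16+8-6=18
Step 7: prey: 19+5-13=11; pred: 18+6-7=17
Step 8: prey: 11+3-7=7; pred: 17+3-6=14
Step 9: prey: 7+2-3=6; pred: 14+1-5=10
Max prey = 36 at step 3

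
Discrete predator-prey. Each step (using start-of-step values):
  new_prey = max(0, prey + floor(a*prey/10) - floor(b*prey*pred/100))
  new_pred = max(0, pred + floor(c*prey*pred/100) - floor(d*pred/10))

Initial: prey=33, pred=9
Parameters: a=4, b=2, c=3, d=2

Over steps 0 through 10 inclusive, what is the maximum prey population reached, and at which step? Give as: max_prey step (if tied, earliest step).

Step 1: prey: 33+13-5=41; pred: 9+8-1=16
Step 2: prey: 41+16-13=44; pred: 16+19-3=32
Step 3: prey: 44+17-28=33; pred: 32+42-6=68
Step 4: prey: 33+13-44=2; pred: 68+67-13=122
Step 5: prey: 2+0-4=0; pred: 122+7-24=105
Step 6: prey: 0+0-0=0; pred: 105+0-21=84
Step 7: prey: 0+0-0=0; pred: 84+0-16=68
Step 8: prey: 0+0-0=0; pred: 68+0-13=55
Step 9: prey: 0+0-0=0; pred: 55+0-11=44
Step 10: prey: 0+0-0=0; pred: 44+0-8=36
Max prey = 44 at step 2

Answer: 44 2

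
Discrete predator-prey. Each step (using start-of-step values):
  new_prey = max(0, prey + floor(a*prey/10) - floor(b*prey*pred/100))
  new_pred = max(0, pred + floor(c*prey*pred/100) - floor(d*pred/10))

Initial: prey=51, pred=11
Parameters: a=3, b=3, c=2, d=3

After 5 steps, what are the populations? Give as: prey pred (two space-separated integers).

Answer: 0 32

Derivation:
Step 1: prey: 51+15-16=50; pred: 11+11-3=19
Step 2: prey: 50+15-28=37; pred: 19+19-5=33
Step 3: prey: 37+11-36=12; pred: 33+24-9=48
Step 4: prey: 12+3-17=0; pred: 48+11-14=45
Step 5: prey: 0+0-0=0; pred: 45+0-13=32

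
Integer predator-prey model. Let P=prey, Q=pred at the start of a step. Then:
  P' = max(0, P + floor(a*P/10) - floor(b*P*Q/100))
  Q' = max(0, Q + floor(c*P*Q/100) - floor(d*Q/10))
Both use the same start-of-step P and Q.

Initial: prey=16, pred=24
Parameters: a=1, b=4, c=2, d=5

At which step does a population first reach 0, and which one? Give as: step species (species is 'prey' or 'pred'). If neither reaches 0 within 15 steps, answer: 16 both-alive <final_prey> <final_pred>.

Answer: 16 both-alive 1 1

Derivation:
Step 1: prey: 16+1-15=2; pred: 24+7-12=19
Step 2: prey: 2+0-1=1; pred: 19+0-9=10
Step 3: prey: 1+0-0=1; pred: 10+0-5=5
Step 4: prey: 1+0-0=1; pred: 5+0-2=3
Step 5: prey: 1+0-0=1; pred: 3+0-1=2
Step 6: prey: 1+0-0=1; pred: 2+0-1=1
Step 7: prey: 1+0-0=1; pred: 1+0-0=1
Steps 8-15: state stable at prey=1, pred=1 (no change)
No extinction within 15 steps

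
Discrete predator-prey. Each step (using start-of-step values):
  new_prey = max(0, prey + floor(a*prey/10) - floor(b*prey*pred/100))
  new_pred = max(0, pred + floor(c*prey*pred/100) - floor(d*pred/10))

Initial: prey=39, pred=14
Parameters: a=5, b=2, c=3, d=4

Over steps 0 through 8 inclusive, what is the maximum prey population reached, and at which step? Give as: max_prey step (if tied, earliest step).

Step 1: prey: 39+19-10=48; pred: 14+16-5=25
Step 2: prey: 48+24-24=48; pred: 25+36-10=51
Step 3: prey: 48+24-48=24; pred: 51+73-20=104
Step 4: prey: 24+12-49=0; pred: 104+74-41=137
Step 5: prey: 0+0-0=0; pred: 137+0-54=83
Step 6: prey: 0+0-0=0; pred: 83+0-33=50
Step 7: prey: 0+0-0=0; pred: 50+0-20=30
Step 8: prey: 0+0-0=0; pred: 30+0-12=18
Max prey = 48 at step 1

Answer: 48 1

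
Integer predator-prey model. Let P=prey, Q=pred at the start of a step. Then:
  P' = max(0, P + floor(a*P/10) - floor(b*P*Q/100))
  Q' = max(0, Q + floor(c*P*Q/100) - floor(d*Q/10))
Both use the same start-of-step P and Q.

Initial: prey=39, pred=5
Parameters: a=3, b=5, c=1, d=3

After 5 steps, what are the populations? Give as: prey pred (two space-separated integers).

Answer: 36 9

Derivation:
Step 1: prey: 39+11-9=41; pred: 5+1-1=5
Step 2: prey: 41+12-10=43; pred: 5+2-1=6
Step 3: prey: 43+12-12=43; pred: 6+2-1=7
Step 4: prey: 43+12-15=40; pred: 7+3-2=8
Step 5: prey: 40+12-16=36; pred: 8+3-2=9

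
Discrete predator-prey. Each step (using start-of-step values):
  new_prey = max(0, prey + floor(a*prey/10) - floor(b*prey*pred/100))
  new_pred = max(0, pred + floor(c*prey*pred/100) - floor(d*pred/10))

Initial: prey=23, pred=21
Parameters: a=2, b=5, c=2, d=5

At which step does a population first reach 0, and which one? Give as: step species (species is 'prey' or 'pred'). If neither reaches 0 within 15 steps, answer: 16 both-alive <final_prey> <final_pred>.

Answer: 2 prey

Derivation:
Step 1: prey: 23+4-24=3; pred: 21+9-10=20
Step 2: prey: 3+0-3=0; pred: 20+1-10=11
First extinction: prey at step 2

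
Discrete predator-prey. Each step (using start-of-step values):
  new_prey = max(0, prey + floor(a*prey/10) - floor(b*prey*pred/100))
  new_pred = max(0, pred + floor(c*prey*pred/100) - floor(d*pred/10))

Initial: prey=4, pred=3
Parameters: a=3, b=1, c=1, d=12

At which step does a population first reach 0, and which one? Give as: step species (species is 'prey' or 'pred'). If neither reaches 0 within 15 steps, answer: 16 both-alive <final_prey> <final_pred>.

Step 1: prey: 4+1-0=5; pred: 3+0-3=0
First extinction: pred at step 1

Answer: 1 pred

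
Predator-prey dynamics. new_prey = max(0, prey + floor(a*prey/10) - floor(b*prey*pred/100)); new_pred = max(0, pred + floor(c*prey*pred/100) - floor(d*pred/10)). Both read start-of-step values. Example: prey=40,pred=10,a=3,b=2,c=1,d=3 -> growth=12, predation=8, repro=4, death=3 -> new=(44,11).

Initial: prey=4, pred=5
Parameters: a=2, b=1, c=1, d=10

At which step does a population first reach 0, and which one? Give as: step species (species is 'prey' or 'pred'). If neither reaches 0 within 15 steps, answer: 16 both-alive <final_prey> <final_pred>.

Step 1: prey: 4+0-0=4; pred: 5+0-5=0
First extinction: pred at step 1

Answer: 1 pred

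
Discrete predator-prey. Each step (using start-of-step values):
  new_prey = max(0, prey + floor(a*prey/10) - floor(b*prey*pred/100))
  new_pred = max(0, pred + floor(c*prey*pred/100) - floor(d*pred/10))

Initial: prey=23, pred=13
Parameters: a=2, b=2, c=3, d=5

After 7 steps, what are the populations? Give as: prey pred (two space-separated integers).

Step 1: prey: 23+4-5=22; pred: 13+8-6=15
Step 2: prey: 22+4-6=20; pred: 15+9-7=17
Step 3: prey: 20+4-6=18; pred: 17+10-8=19
Step 4: prey: 18+3-6=15; pred: 19+10-9=20
Step 5: prey: 15+3-6=12; pred: 20+9-10=19
Step 6: prey: 12+2-4=10; pred: 19+6-9=16
Step 7: prey: 10+2-3=9; pred: 16+4-8=12

Answer: 9 12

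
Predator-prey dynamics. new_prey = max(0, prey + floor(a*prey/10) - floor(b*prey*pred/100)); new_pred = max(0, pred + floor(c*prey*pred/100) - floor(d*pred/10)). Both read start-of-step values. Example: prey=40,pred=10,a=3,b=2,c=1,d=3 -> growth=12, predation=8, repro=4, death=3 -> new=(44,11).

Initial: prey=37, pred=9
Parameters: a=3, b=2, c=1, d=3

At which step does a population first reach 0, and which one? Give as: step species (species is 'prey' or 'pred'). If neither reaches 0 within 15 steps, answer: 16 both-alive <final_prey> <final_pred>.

Answer: 16 both-alive 12 9

Derivation:
Step 1: prey: 37+11-6=42; pred: 9+3-2=10
Step 2: prey: 42+12-8=46; pred: 10+4-3=11
Step 3: prey: 46+13-10=49; pred: 11+5-3=13
Step 4: prey: 49+14-12=51; pred: 13+6-3=16
Step 5: prey: 51+15-16=50; pred: 16+8-4=20
Step 6: prey: 50+15-20=45; pred: 20+10-6=24
Step 7: prey: 45+13-21=37; pred: 24+10-7=27
Step 8: prey: 37+11-19=29; pred: 27+9-8=28
Step 9: prey: 29+8-16=21; pred: 28+8-8=28
Step 10: prey: 21+6-11=16; pred: 28+5-8=25
Step 11: prey: 16+4-8=12; pred: 25+4-7=22
Step 12: prey: 12+3-5=10; pred: 22+2-6=18
Step 13: prey: 10+3-3=10; pred: 18+1-5=14
Step 14: prey: 10+3-2=11; pred: 14+1-4=11
Step 15: prey: 11+3-2=12; pred: 11+1-3=9
No extinction within 15 steps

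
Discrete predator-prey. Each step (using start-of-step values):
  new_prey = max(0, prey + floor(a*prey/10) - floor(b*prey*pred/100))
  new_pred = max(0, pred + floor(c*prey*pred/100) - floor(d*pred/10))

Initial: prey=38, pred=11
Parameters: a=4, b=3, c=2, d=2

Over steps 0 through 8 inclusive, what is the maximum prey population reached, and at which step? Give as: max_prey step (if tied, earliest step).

Step 1: prey: 38+15-12=41; pred: 11+8-2=17
Step 2: prey: 41+16-20=37; pred: 17+13-3=27
Step 3: prey: 37+14-29=22; pred: 27+19-5=41
Step 4: prey: 22+8-27=3; pred: 41+18-8=51
Step 5: prey: 3+1-4=0; pred: 51+3-10=44
Step 6: prey: 0+0-0=0; pred: 44+0-8=36
Step 7: prey: 0+0-0=0; pred: 36+0-7=29
Step 8: prey: 0+0-0=0; pred: 29+0-5=24
Max prey = 41 at step 1

Answer: 41 1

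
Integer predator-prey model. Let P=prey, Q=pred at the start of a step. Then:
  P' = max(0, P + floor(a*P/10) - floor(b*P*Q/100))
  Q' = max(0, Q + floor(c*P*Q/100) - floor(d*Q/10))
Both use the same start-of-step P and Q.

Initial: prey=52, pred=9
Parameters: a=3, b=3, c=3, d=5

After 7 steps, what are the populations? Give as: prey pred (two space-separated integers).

Step 1: prey: 52+15-14=53; pred: 9+14-4=19
Step 2: prey: 53+15-30=38; pred: 19+30-9=40
Step 3: prey: 38+11-45=4; pred: 40+45-20=65
Step 4: prey: 4+1-7=0; pred: 65+7-32=40
Step 5: prey: 0+0-0=0; pred: 40+0-20=20
Step 6: prey: 0+0-0=0; pred: 20+0-10=10
Step 7: prey: 0+0-0=0; pred: 10+0-5=5

Answer: 0 5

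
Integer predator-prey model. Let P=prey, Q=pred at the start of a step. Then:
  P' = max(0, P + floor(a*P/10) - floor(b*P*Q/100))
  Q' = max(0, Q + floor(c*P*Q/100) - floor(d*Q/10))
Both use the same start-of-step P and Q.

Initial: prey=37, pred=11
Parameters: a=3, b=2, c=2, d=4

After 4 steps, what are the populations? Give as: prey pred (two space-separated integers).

Step 1: prey: 37+11-8=40; pred: 11+8-4=15
Step 2: prey: 40+12-12=40; pred: 15+12-6=21
Step 3: prey: 40+12-16=36; pred: 21+16-8=29
Step 4: prey: 36+10-20=26; pred: 29+20-11=38

Answer: 26 38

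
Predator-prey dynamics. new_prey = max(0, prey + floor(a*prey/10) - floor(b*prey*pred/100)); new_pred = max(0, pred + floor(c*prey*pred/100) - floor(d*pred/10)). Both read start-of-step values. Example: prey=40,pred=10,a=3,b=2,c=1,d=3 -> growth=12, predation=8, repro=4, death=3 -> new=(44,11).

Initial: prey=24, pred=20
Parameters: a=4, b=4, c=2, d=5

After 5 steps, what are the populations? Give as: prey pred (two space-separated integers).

Answer: 8 3

Derivation:
Step 1: prey: 24+9-19=14; pred: 20+9-10=19
Step 2: prey: 14+5-10=9; pred: 19+5-9=15
Step 3: prey: 9+3-5=7; pred: 15+2-7=10
Step 4: prey: 7+2-2=7; pred: 10+1-5=6
Step 5: prey: 7+2-1=8; pred: 6+0-3=3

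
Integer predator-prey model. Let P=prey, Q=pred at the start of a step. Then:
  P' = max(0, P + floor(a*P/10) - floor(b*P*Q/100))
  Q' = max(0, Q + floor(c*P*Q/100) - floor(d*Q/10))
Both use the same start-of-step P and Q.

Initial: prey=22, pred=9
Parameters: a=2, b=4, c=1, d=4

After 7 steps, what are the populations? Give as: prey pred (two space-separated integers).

Step 1: prey: 22+4-7=19; pred: 9+1-3=7
Step 2: prey: 19+3-5=17; pred: 7+1-2=6
Step 3: prey: 17+3-4=16; pred: 6+1-2=5
Step 4: prey: 16+3-3=16; pred: 5+0-2=3
Step 5: prey: 16+3-1=18; pred: 3+0-1=2
Step 6: prey: 18+3-1=20; pred: 2+0-0=2
Step 7: prey: 20+4-1=23; pred: 2+0-0=2

Answer: 23 2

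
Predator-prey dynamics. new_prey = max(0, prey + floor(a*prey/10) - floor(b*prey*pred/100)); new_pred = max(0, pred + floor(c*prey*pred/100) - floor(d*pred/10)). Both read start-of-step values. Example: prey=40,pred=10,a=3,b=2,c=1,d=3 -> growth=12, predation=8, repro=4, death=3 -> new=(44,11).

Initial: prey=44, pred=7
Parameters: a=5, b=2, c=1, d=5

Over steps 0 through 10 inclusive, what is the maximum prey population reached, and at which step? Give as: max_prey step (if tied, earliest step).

Answer: 169 5

Derivation:
Step 1: prey: 44+22-6=60; pred: 7+3-3=7
Step 2: prey: 60+30-8=82; pred: 7+4-3=8
Step 3: prey: 82+41-13=110; pred: 8+6-4=10
Step 4: prey: 110+55-22=143; pred: 10+11-5=16
Step 5: prey: 143+71-45=169; pred: 16+22-8=30
Step 6: prey: 169+84-101=152; pred: 30+50-15=65
Step 7: prey: 152+76-197=31; pred: 65+98-32=131
Step 8: prey: 31+15-81=0; pred: 131+40-65=106
Step 9: prey: 0+0-0=0; pred: 106+0-53=53
Step 10: prey: 0+0-0=0; pred: 53+0-26=27
Max prey = 169 at step 5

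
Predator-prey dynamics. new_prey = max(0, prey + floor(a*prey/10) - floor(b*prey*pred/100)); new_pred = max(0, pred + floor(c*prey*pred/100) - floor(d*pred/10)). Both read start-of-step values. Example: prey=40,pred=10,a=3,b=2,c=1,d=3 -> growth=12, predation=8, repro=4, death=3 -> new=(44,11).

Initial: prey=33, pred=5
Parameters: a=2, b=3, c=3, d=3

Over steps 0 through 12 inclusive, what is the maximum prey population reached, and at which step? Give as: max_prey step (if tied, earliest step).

Answer: 35 1

Derivation:
Step 1: prey: 33+6-4=35; pred: 5+4-1=8
Step 2: prey: 35+7-8=34; pred: 8+8-2=14
Step 3: prey: 34+6-14=26; pred: 14+14-4=24
Step 4: prey: 26+5-18=13; pred: 24+18-7=35
Step 5: prey: 13+2-13=2; pred: 35+13-10=38
Step 6: prey: 2+0-2=0; pred: 38+2-11=29
Step 7: prey: 0+0-0=0; pred: 29+0-8=21
Step 8: prey: 0+0-0=0; pred: 21+0-6=15
Step 9: prey: 0+0-0=0; pred: 15+0-4=11
Step 10: prey: 0+0-0=0; pred: 11+0-3=8
Step 11: prey: 0+0-0=0; pred: 8+0-2=6
Step 12: prey: 0+0-0=0; pred: 6+0-1=5
Max prey = 35 at step 1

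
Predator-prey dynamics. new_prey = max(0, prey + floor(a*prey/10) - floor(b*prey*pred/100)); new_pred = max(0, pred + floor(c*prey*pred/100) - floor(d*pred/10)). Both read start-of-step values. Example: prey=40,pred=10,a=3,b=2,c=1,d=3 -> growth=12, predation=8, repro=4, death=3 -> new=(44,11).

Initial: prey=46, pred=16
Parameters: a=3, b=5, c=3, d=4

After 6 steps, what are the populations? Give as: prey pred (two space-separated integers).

Step 1: prey: 46+13-36=23; pred: 16+22-6=32
Step 2: prey: 23+6-36=0; pred: 32+22-12=42
Step 3: prey: 0+0-0=0; pred: 42+0-16=26
Step 4: prey: 0+0-0=0; pred: 26+0-10=16
Step 5: prey: 0+0-0=0; pred: 16+0-6=10
Step 6: prey: 0+0-0=0; pred: 10+0-4=6

Answer: 0 6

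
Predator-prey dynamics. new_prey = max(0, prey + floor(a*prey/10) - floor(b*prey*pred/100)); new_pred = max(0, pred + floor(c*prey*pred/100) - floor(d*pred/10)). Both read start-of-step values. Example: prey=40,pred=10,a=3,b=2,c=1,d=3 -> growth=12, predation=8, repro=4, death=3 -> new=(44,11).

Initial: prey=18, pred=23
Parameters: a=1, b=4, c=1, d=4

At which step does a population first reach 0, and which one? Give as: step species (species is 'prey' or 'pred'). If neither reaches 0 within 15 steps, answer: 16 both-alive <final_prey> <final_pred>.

Answer: 16 both-alive 1 2

Derivation:
Step 1: prey: 18+1-16=3; pred: 23+4-9=18
Step 2: prey: 3+0-2=1; pred: 18+0-7=11
Step 3: prey: 1+0-0=1; pred: 11+0-4=7
Step 4: prey: 1+0-0=1; pred: 7+0-2=5
Step 5: prey: 1+0-0=1; pred: 5+0-2=3
Step 6: prey: 1+0-0=1; pred: 3+0-1=2
Step 7: prey: 1+0-0=1; pred: 2+0-0=2
Steps 8-15: state stable at prey=1, pred=2 (no change)
No extinction within 15 steps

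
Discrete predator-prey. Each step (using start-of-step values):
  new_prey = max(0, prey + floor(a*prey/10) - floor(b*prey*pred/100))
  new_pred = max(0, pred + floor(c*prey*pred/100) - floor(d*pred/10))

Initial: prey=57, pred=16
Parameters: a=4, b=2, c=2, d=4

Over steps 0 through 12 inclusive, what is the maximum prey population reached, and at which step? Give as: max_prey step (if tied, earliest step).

Answer: 61 1

Derivation:
Step 1: prey: 57+22-18=61; pred: 16+18-6=28
Step 2: prey: 61+24-34=51; pred: 28+34-11=51
Step 3: prey: 51+20-52=19; pred: 51+52-20=83
Step 4: prey: 19+7-31=0; pred: 83+31-33=81
Step 5: prey: 0+0-0=0; pred: 81+0-32=49
Step 6: prey: 0+0-0=0; pred: 49+0-19=30
Step 7: prey: 0+0-0=0; pred: 30+0-12=18
Step 8: prey: 0+0-0=0; pred: 18+0-7=11
Step 9: prey: 0+0-0=0; pred: 11+0-4=7
Step 10: prey: 0+0-0=0; pred: 7+0-2=5
Step 11: prey: 0+0-0=0; pred: 5+0-2=3
Step 12: prey: 0+0-0=0; pred: 3+0-1=2
Max prey = 61 at step 1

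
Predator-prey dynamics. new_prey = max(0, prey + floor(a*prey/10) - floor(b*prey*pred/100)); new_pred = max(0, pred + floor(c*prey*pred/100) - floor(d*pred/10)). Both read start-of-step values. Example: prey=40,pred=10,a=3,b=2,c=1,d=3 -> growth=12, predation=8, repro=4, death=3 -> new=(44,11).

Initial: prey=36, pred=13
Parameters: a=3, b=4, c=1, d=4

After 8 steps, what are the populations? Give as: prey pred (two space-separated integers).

Step 1: prey: 36+10-18=28; pred: 13+4-5=12
Step 2: prey: 28+8-13=23; pred: 12+3-4=11
Step 3: prey: 23+6-10=19; pred: 11+2-4=9
Step 4: prey: 19+5-6=18; pred: 9+1-3=7
Step 5: prey: 18+5-5=18; pred: 7+1-2=6
Step 6: prey: 18+5-4=19; pred: 6+1-2=5
Step 7: prey: 19+5-3=21; pred: 5+0-2=3
Step 8: prey: 21+6-2=25; pred: 3+0-1=2

Answer: 25 2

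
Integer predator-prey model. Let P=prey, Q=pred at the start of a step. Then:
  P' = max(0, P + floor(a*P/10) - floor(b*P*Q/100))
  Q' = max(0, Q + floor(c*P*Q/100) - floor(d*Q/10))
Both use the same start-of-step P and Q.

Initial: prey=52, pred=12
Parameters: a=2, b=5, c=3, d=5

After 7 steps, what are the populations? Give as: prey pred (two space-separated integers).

Step 1: prey: 52+10-31=31; pred: 12+18-6=24
Step 2: prey: 31+6-37=0; pred: 24+22-12=34
Step 3: prey: 0+0-0=0; pred: 34+0-17=17
Step 4: prey: 0+0-0=0; pred: 17+0-8=9
Step 5: prey: 0+0-0=0; pred: 9+0-4=5
Step 6: prey: 0+0-0=0; pred: 5+0-2=3
Step 7: prey: 0+0-0=0; pred: 3+0-1=2

Answer: 0 2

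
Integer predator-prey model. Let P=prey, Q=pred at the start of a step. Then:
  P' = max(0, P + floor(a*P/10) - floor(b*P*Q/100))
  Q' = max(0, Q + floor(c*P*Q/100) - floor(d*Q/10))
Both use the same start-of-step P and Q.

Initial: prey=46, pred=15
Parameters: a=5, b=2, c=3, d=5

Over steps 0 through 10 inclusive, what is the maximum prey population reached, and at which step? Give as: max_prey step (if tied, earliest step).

Step 1: prey: 46+23-13=56; pred: 15+20-7=28
Step 2: prey: 56+28-31=53; pred: 28+47-14=61
Step 3: prey: 53+26-64=15; pred: 61+96-30=127
Step 4: prey: 15+7-38=0; pred: 127+57-63=121
Step 5: prey: 0+0-0=0; pred: 121+0-60=61
Step 6: prey: 0+0-0=0; pred: 61+0-30=31
Step 7: prey: 0+0-0=0; pred: 31+0-15=16
Step 8: prey: 0+0-0=0; pred: 16+0-8=8
Step 9: prey: 0+0-0=0; pred: 8+0-4=4
Step 10: prey: 0+0-0=0; pred: 4+0-2=2
Max prey = 56 at step 1

Answer: 56 1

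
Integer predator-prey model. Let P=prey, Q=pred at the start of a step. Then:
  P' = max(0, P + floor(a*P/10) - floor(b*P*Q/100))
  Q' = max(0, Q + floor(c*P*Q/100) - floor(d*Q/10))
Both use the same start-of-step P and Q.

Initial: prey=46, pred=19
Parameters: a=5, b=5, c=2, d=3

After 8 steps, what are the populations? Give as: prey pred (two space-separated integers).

Step 1: prey: 46+23-43=26; pred: 19+17-5=31
Step 2: prey: 26+13-40=0; pred: 31+16-9=38
Step 3: prey: 0+0-0=0; pred: 38+0-11=27
Step 4: prey: 0+0-0=0; pred: 27+0-8=19
Step 5: prey: 0+0-0=0; pred: 19+0-5=14
Step 6: prey: 0+0-0=0; pred: 14+0-4=10
Step 7: prey: 0+0-0=0; pred: 10+0-3=7
Step 8: prey: 0+0-0=0; pred: 7+0-2=5

Answer: 0 5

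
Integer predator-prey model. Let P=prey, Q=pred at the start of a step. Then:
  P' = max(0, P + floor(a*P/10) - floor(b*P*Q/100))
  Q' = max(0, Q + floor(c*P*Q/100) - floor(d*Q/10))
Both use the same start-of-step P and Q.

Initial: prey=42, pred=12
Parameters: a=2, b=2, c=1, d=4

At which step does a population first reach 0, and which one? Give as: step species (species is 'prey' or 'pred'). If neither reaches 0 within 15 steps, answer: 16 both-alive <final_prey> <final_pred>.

Step 1: prey: 42+8-10=40; pred: 12+5-4=13
Step 2: prey: 40+8-10=38; pred: 13+5-5=13
Step 3: prey: 38+7-9=36; pred: 13+4-5=12
Step 4: prey: 36+7-8=35; pred: 12+4-4=12
Step 5: prey: 35+7-8=34; pred: 12+4-4=12
Step 6: prey: 34+6-8=32; pred: 12+4-4=12
Step 7: prey: 32+6-7=31; pred: 12+3-4=11
Step 8: prey: 31+6-6=31; pred: 11+3-4=10
Step 9: prey: 31+6-6=31; pred: 10+3-4=9
Step 10: prey: 31+6-5=32; pred: 9+2-3=8
Step 11: prey: 32+6-5=33; pred: 8+2-3=7
Step 12: prey: 33+6-4=35; pred: 7+2-2=7
Step 13: prey: 35+7-4=38; pred: 7+2-2=7
Step 14: prey: 38+7-5=40; pred: 7+2-2=7
Step 15: prey: 40+8-5=43; pred: 7+2-2=7
No extinction within 15 steps

Answer: 16 both-alive 43 7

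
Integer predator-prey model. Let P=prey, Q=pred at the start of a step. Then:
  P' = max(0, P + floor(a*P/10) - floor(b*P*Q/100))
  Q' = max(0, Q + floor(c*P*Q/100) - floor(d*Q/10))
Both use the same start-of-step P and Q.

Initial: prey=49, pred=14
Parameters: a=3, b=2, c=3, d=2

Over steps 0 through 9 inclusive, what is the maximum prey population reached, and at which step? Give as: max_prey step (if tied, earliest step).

Answer: 50 1

Derivation:
Step 1: prey: 49+14-13=50; pred: 14+20-2=32
Step 2: prey: 50+15-32=33; pred: 32+48-6=74
Step 3: prey: 33+9-48=0; pred: 74+73-14=133
Step 4: prey: 0+0-0=0; pred: 133+0-26=107
Step 5: prey: 0+0-0=0; pred: 107+0-21=86
Step 6: prey: 0+0-0=0; pred: 86+0-17=69
Step 7: prey: 0+0-0=0; pred: 69+0-13=56
Step 8: prey: 0+0-0=0; pred: 56+0-11=45
Step 9: prey: 0+0-0=0; pred: 45+0-9=36
Max prey = 50 at step 1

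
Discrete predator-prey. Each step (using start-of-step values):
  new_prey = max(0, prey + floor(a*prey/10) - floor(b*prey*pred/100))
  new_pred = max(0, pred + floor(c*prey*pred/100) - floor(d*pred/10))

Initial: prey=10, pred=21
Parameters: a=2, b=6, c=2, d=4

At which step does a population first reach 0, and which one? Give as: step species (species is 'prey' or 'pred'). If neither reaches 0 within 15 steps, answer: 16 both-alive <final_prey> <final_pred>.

Step 1: prey: 10+2-12=0; pred: 21+4-8=17
First extinction: prey at step 1

Answer: 1 prey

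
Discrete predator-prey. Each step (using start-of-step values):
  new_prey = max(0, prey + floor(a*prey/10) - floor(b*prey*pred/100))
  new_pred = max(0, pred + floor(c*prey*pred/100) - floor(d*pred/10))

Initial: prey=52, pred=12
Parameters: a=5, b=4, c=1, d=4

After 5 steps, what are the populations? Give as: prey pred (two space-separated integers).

Step 1: prey: 52+26-24=54; pred: 12+6-4=14
Step 2: prey: 54+27-30=51; pred: 14+7-5=16
Step 3: prey: 51+25-32=44; pred: 16+8-6=18
Step 4: prey: 44+22-31=35; pred: 18+7-7=18
Step 5: prey: 35+17-25=27; pred: 18+6-7=17

Answer: 27 17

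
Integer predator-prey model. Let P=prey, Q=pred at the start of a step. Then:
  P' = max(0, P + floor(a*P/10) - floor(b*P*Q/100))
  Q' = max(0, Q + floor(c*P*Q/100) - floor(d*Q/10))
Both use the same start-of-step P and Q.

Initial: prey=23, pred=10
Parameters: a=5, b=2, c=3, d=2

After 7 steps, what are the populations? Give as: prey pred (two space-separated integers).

Step 1: prey: 23+11-4=30; pred: 10+6-2=14
Step 2: prey: 30+15-8=37; pred: 14+12-2=24
Step 3: prey: 37+18-17=38; pred: 24+26-4=46
Step 4: prey: 38+19-34=23; pred: 46+52-9=89
Step 5: prey: 23+11-40=0; pred: 89+61-17=133
Step 6: prey: 0+0-0=0; pred: 133+0-26=107
Step 7: prey: 0+0-0=0; pred: 107+0-21=86

Answer: 0 86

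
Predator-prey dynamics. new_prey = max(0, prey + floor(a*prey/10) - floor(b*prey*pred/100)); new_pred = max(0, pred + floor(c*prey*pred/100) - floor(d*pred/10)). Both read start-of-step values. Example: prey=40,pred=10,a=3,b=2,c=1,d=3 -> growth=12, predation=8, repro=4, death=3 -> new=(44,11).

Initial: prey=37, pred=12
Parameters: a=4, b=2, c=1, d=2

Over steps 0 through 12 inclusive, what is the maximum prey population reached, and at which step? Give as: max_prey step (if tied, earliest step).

Answer: 50 3

Derivation:
Step 1: prey: 37+14-8=43; pred: 12+4-2=14
Step 2: prey: 43+17-12=48; pred: 14+6-2=18
Step 3: prey: 48+19-17=50; pred: 18+8-3=23
Step 4: prey: 50+20-23=47; pred: 23+11-4=30
Step 5: prey: 47+18-28=37; pred: 30+14-6=38
Step 6: prey: 37+14-28=23; pred: 38+14-7=45
Step 7: prey: 23+9-20=12; pred: 45+10-9=46
Step 8: prey: 12+4-11=5; pred: 46+5-9=42
Step 9: prey: 5+2-4=3; pred: 42+2-8=36
Step 10: prey: 3+1-2=2; pred: 36+1-7=30
Step 11: prey: 2+0-1=1; pred: 30+0-6=24
Step 12: prey: 1+0-0=1; pred: 24+0-4=20
Max prey = 50 at step 3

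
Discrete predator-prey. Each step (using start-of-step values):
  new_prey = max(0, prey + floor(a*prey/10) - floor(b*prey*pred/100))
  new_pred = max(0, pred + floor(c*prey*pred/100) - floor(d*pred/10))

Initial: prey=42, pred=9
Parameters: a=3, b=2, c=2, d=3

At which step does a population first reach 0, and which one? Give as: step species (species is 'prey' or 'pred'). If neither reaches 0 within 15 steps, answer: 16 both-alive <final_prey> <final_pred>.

Answer: 6 prey

Derivation:
Step 1: prey: 42+12-7=47; pred: 9+7-2=14
Step 2: prey: 47+14-13=48; pred: 14+13-4=23
Step 3: prey: 48+14-22=40; pred: 23+22-6=39
Step 4: prey: 40+12-31=21; pred: 39+31-11=59
Step 5: prey: 21+6-24=3; pred: 59+24-17=66
Step 6: prey: 3+0-3=0; pred: 66+3-19=50
First extinction: prey at step 6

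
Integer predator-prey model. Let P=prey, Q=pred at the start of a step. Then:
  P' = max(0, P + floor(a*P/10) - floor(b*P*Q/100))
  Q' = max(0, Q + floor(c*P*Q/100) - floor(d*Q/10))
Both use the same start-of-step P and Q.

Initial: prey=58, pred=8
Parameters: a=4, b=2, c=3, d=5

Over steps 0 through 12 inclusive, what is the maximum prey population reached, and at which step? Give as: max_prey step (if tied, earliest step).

Answer: 76 2

Derivation:
Step 1: prey: 58+23-9=72; pred: 8+13-4=17
Step 2: prey: 72+28-24=76; pred: 17+36-8=45
Step 3: prey: 76+30-68=38; pred: 45+102-22=125
Step 4: prey: 38+15-95=0; pred: 125+142-62=205
Step 5: prey: 0+0-0=0; pred: 205+0-102=103
Step 6: prey: 0+0-0=0; pred: 103+0-51=52
Step 7: prey: 0+0-0=0; pred: 52+0-26=26
Step 8: prey: 0+0-0=0; pred: 26+0-13=13
Step 9: prey: 0+0-0=0; pred: 13+0-6=7
Step 10: prey: 0+0-0=0; pred: 7+0-3=4
Step 11: prey: 0+0-0=0; pred: 4+0-2=2
Step 12: prey: 0+0-0=0; pred: 2+0-1=1
Max prey = 76 at step 2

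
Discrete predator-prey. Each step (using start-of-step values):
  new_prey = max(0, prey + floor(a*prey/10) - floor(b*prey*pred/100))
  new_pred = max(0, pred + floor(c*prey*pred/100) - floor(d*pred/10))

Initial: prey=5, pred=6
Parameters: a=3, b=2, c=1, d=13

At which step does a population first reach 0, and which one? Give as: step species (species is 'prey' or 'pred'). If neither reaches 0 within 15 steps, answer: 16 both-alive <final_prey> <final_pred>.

Answer: 1 pred

Derivation:
Step 1: prey: 5+1-0=6; pred: 6+0-7=0
First extinction: pred at step 1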